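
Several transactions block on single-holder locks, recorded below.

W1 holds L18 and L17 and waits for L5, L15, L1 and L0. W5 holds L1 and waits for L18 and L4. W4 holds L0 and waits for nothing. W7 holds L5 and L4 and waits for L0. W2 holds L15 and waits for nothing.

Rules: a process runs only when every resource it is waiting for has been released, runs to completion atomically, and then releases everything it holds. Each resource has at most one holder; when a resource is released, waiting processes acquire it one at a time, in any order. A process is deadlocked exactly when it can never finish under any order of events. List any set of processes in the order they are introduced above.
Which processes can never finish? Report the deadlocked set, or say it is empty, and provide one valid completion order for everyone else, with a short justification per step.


The deadlocked set is W1 and W5.
Key observation: nobody on the ring W1 -> W5 -> W1 can start until another member finishes, which never happens; no other process is dragged down with it.
A valid finishing order for the others: W4, W2, W7.
Walking it through:
  run W4 (it waits on nothing); releases L0
  run W2 (it waits on nothing); releases L15
  W7: everything it awaited (L0) is free; runs, freeing L5 and L4


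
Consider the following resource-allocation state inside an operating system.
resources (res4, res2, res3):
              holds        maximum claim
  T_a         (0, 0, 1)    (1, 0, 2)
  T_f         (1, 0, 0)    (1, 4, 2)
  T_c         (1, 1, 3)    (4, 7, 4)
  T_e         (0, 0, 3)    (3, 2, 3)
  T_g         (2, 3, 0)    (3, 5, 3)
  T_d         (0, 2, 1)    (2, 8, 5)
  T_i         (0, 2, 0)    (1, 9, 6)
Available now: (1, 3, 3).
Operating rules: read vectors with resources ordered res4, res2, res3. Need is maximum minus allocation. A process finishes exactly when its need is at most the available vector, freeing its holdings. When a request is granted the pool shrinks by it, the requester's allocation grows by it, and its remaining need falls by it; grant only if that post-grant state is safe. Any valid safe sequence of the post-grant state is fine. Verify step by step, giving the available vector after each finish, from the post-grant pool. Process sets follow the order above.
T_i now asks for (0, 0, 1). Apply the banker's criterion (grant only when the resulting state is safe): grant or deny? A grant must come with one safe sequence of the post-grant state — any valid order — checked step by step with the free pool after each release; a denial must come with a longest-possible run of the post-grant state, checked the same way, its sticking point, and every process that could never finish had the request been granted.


GRANT. The post-grant state is safe; one safe sequence: T_a, T_g, T_c, T_d, T_f, T_e, T_i.
Key observation: granting shrinks the pool to (1, 3, 2), yet T_a still fits and the chain goes through.
Check on the post-grant state, step by step:
  pool = (1, 3, 2)
  T_a needs (1, 0, 1) <= (1, 3, 2) -> finishes; pool += (0, 0, 1) = (1, 3, 3)
  T_g needs (1, 2, 3) <= (1, 3, 3) -> finishes; pool += (2, 3, 0) = (3, 6, 3)
  T_c needs (3, 6, 1) <= (3, 6, 3) -> finishes; pool += (1, 1, 3) = (4, 7, 6)
  T_d needs (2, 6, 4) <= (4, 7, 6) -> finishes; pool += (0, 2, 1) = (4, 9, 7)
  T_f needs (0, 4, 2) <= (4, 9, 7) -> finishes; pool += (1, 0, 0) = (5, 9, 7)
  T_e needs (3, 2, 0) <= (5, 9, 7) -> finishes; pool += (0, 0, 3) = (5, 9, 10)
  T_i needs (1, 7, 5) <= (5, 9, 10) -> finishes; pool += (0, 2, 1) = (5, 11, 11)


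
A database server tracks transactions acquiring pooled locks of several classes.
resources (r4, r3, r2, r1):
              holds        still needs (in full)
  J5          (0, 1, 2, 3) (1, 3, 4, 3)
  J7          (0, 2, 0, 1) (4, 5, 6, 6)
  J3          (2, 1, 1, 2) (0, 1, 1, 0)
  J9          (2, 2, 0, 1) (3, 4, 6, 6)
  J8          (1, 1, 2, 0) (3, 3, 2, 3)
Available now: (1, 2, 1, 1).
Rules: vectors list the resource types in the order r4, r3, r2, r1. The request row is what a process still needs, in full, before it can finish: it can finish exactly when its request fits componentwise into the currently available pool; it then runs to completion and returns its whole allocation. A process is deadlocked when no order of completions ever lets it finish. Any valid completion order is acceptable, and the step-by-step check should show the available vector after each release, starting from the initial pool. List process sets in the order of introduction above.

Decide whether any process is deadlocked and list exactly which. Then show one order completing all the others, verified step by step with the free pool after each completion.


No process is deadlocked.
Key observation: J3 leads a chain of completions in which each release enables another process.
One completion order for the rest: J3, J8, J5, J7, J9. Verifying each step:
  pool = (1, 2, 1, 1)
  run J3 (needs (0, 1, 1, 0), free (1, 2, 1, 1)); after release of (2, 1, 1, 2) the pool is (3, 3, 2, 3)
  run J8 (needs (3, 3, 2, 3), free (3, 3, 2, 3)); after release of (1, 1, 2, 0) the pool is (4, 4, 4, 3)
  run J5 (needs (1, 3, 4, 3), free (4, 4, 4, 3)); after release of (0, 1, 2, 3) the pool is (4, 5, 6, 6)
  run J7 (needs (4, 5, 6, 6), free (4, 5, 6, 6)); after release of (0, 2, 0, 1) the pool is (4, 7, 6, 7)
  run J9 (needs (3, 4, 6, 6), free (4, 7, 6, 7)); after release of (2, 2, 0, 1) the pool is (6, 9, 6, 8)


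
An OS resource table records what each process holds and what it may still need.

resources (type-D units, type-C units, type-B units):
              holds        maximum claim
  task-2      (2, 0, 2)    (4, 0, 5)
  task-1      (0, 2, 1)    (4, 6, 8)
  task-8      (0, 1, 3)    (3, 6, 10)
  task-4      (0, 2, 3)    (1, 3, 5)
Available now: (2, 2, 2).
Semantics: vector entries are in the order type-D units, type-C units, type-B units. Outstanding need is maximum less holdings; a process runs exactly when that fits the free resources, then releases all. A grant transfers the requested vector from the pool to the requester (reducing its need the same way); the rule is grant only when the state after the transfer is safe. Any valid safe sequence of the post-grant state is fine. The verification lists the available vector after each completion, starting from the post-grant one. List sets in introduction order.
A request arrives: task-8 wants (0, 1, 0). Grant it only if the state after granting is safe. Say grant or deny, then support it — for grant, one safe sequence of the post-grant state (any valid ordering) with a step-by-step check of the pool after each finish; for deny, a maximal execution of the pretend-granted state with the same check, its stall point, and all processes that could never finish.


DENY — the pretend-granted state is unsafe.
Key observation: after task-4, task-2 complete, (4, 3, 7) is the best the pool ever gets, yet each leftover process wants more type-C units.
After a pretend grant, a maximal execution: task-4, task-2 — then nothing else fits. Walking it through:
  pool = (2, 1, 2)
  task-4 needs (1, 1, 2) <= (2, 1, 2) -> finishes; pool += (0, 2, 3) = (2, 3, 5)
  task-2 needs (2, 0, 3) <= (2, 3, 5) -> finishes; pool += (2, 0, 2) = (4, 3, 7)
  task-1 cannot run: need (4, 4, 7) vs free (4, 3, 7) (insufficient type-C units)
  task-8 cannot run: need (3, 4, 7) vs free (4, 3, 7) (insufficient type-C units)
Post-grant, the permanently blocked set is task-1 and task-8.


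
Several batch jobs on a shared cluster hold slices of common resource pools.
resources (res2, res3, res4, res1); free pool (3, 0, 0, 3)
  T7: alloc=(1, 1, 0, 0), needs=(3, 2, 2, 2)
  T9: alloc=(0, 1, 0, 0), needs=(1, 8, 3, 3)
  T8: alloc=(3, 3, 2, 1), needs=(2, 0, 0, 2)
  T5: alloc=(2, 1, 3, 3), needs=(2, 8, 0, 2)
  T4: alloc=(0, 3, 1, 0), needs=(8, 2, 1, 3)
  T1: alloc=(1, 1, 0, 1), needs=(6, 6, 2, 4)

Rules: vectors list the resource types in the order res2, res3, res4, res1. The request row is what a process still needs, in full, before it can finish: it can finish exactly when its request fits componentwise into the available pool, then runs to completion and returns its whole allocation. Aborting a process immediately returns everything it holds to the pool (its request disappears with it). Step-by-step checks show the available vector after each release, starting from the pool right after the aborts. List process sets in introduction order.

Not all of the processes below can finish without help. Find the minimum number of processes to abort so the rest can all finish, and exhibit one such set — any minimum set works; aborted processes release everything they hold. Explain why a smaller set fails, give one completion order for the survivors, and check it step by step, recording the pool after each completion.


Minimum abort set: T4.
Key observation: no ordering could ever have run T1 before the abort of T4; with (0, 3, 1, 0) back in the pool it fits at step 3.
No smaller set exists: with zero aborts the deadlock remains.
One survivor order: T8, T7, T1, T5, T9. Check, step by step (post-abort pool first):
  pool = (3, 3, 1, 3)
  T8: need (2, 0, 0, 2) fits (3, 3, 1, 3); releases (3, 3, 2, 1), pool now (6, 6, 3, 4)
  T7: need (3, 2, 2, 2) fits (6, 6, 3, 4); releases (1, 1, 0, 0), pool now (7, 7, 3, 4)
  T1: need (6, 6, 2, 4) fits (7, 7, 3, 4); releases (1, 1, 0, 1), pool now (8, 8, 3, 5)
  T5: need (2, 8, 0, 2) fits (8, 8, 3, 5); releases (2, 1, 3, 3), pool now (10, 9, 6, 8)
  T9: need (1, 8, 3, 3) fits (10, 9, 6, 8); releases (0, 1, 0, 0), pool now (10, 10, 6, 8)


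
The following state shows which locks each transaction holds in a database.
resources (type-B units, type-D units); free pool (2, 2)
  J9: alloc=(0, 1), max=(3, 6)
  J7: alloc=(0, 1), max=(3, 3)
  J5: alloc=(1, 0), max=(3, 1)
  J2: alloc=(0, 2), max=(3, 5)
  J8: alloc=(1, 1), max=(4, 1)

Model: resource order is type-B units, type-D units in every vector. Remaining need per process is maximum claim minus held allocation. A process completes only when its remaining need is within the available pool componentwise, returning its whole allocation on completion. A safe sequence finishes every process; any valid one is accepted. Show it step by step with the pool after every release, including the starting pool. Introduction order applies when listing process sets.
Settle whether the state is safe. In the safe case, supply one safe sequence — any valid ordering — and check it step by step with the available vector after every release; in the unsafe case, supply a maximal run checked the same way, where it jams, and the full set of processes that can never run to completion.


SAFE, for example via the order J5, J8, J2, J9, J7.
Key observation: the first exact fit in this order is J5 — it needs (2, 1) with (2, 2) free, meeting a requested resource to the last unit.
Check, step by step:
  pool = (2, 2)
  J5 needs (2, 1) <= (2, 2) -> finishes; pool += (1, 0) = (3, 2)
  J8 needs (3, 0) <= (3, 2) -> finishes; pool += (1, 1) = (4, 3)
  J2 needs (3, 3) <= (4, 3) -> finishes; pool += (0, 2) = (4, 5)
  J9 needs (3, 5) <= (4, 5) -> finishes; pool += (0, 1) = (4, 6)
  J7 needs (3, 2) <= (4, 6) -> finishes; pool += (0, 1) = (4, 7)


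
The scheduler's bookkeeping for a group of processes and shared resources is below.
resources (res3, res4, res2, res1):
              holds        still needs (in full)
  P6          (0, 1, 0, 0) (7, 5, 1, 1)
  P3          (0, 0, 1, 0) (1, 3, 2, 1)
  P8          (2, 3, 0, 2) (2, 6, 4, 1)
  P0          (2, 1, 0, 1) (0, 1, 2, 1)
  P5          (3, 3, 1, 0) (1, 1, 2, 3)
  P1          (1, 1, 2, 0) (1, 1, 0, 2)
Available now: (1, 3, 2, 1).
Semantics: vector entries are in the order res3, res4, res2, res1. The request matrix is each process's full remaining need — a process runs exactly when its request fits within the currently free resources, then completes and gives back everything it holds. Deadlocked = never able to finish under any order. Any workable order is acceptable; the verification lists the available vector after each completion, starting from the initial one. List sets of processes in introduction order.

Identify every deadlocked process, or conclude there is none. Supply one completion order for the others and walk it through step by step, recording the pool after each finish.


Deadlocked set: P6, P8 and P5.
Key observation: after P3, P0, P1 the pool peaks at (4, 5, 5, 2), and each blocked process is short somewhere: P6 on res3; P8 on res4; P5 on res1.
A valid finishing order for the others: P3, P0, P1. Walking it through:
  pool = (1, 3, 2, 1)
  P3: need (1, 3, 2, 1) fits (1, 3, 2, 1); releases (0, 0, 1, 0), pool now (1, 3, 3, 1)
  P0: need (0, 1, 2, 1) fits (1, 3, 3, 1); releases (2, 1, 0, 1), pool now (3, 4, 3, 2)
  P1: need (1, 1, 0, 2) fits (3, 4, 3, 2); releases (1, 1, 2, 0), pool now (4, 5, 5, 2)
None of the blocked processes ever fits:
  P6 still needs (7, 5, 1, 1) but only (4, 5, 5, 2) is free — short on res3
  P8 still needs (2, 6, 4, 1) but only (4, 5, 5, 2) is free — short on res4
  P5 still needs (1, 1, 2, 3) but only (4, 5, 5, 2) is free — short on res1


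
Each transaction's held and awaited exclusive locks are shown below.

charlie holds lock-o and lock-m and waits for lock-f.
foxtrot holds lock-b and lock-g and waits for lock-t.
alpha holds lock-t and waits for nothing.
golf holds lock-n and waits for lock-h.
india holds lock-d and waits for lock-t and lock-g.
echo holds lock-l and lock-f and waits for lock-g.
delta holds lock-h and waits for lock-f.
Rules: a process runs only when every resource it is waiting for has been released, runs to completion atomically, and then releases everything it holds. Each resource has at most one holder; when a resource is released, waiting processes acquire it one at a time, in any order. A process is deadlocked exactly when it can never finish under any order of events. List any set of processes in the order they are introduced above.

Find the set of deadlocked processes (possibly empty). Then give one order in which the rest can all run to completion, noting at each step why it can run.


The deadlocked set is empty.
Key observation: there is no circular wait here — follow any chain and it reaches a process that is free to run now.
One completion order for the rest: alpha, foxtrot, echo, delta, charlie, golf, india.
Walking it through:
  alpha: no waits; runs immediately, freeing lock-t
  foxtrot: everything it awaited (lock-t) is free; runs, freeing lock-b and lock-g
  echo: everything it awaited (lock-g) is free; runs, freeing lock-l and lock-f
  delta: everything it awaited (lock-f) is free; runs, freeing lock-h
  charlie: everything it awaited (lock-f) is free; runs, freeing lock-o and lock-m
  golf: everything it awaited (lock-h) is free; runs, freeing lock-n
  india: everything it awaited (lock-t and lock-g) is free; runs, freeing lock-d


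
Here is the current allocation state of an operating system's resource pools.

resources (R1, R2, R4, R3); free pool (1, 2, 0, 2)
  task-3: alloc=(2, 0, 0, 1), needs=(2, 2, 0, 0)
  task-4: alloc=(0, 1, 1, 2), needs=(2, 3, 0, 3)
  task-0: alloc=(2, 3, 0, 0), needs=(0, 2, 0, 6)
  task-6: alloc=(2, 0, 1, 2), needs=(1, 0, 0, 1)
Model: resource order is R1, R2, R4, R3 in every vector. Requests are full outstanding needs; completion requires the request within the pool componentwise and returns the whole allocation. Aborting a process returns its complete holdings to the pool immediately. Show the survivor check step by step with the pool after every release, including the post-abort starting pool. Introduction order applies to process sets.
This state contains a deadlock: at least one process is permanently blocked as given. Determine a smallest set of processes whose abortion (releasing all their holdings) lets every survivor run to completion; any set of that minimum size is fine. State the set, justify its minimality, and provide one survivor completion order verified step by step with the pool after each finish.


The answer: abort task-4.
Key observation: the deadlocked task-0 becomes finishable only because task-4 released (0, 1, 1, 2); it completes at step 3 below.
No smaller set exists: with zero aborts the deadlock remains.
One survivor order: task-6, task-3, task-0. Walking it through (post-abort pool first):
  pool = (1, 3, 1, 4)
  run task-6 (needs (1, 0, 0, 1), free (1, 3, 1, 4)); after release of (2, 0, 1, 2) the pool is (3, 3, 2, 6)
  run task-3 (needs (2, 2, 0, 0), free (3, 3, 2, 6)); after release of (2, 0, 0, 1) the pool is (5, 3, 2, 7)
  run task-0 (needs (0, 2, 0, 6), free (5, 3, 2, 7)); after release of (2, 3, 0, 0) the pool is (7, 6, 2, 7)


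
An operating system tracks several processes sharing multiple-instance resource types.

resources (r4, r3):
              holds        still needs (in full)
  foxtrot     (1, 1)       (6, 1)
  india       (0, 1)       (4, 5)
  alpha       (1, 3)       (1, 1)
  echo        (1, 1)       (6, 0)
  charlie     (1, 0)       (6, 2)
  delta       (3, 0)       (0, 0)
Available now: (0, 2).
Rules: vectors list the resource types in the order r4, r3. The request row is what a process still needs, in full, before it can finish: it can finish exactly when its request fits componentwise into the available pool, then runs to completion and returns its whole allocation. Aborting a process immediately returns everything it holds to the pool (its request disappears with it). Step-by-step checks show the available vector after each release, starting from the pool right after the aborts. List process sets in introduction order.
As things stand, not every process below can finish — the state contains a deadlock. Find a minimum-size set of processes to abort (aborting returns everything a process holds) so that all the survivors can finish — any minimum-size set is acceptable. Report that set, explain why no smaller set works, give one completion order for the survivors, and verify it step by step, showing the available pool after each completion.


Abort foxtrot and echo.
Key observation: the returned (2, 2) from foxtrot and echo is what brings charlie — unrunnable before, under any order — into play at step 3.
No one abort is enough; case by case: foxtrot alone leaves echo blocked (short on r4); india alone leaves foxtrot blocked (short on r4); alpha alone leaves foxtrot blocked (short on r4); echo alone leaves foxtrot blocked (short on r4); charlie alone leaves foxtrot blocked (short on r4); delta alone leaves foxtrot blocked (short on r4).
One survivor order: delta, alpha, charlie, india. Verifying each step (post-abort pool first):
  pool = (2, 4)
  run delta (needs (0, 0), free (2, 4)); after release of (3, 0) the pool is (5, 4)
  run alpha (needs (1, 1), free (5, 4)); after release of (1, 3) the pool is (6, 7)
  run charlie (needs (6, 2), free (6, 7)); after release of (1, 0) the pool is (7, 7)
  run india (needs (4, 5), free (7, 7)); after release of (0, 1) the pool is (7, 8)


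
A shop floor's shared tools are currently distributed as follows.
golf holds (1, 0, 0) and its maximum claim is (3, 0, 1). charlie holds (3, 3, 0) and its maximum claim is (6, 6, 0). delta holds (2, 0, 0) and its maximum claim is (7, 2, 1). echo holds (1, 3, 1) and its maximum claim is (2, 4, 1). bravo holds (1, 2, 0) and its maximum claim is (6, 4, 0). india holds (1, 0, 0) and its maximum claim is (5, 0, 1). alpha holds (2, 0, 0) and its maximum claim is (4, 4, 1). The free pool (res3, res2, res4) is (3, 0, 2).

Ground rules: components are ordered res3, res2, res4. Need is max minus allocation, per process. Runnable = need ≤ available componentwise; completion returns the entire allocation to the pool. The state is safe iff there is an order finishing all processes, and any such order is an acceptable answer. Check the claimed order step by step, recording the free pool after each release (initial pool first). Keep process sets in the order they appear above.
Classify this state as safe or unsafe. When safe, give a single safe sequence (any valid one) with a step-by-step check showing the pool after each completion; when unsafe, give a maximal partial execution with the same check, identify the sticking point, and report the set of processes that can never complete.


The state is UNSAFE.
Key observation: the pool after golf, india is (5, 0, 2); every surviving request exceeds it in res2, so progress ends there.
Going as far as possible: golf, india; after that, nothing fits. Step-by-step check:
  pool = (3, 0, 2)
  run golf (needs (2, 0, 1), free (3, 0, 2)); after release of (1, 0, 0) the pool is (4, 0, 2)
  run india (needs (4, 0, 1), free (4, 0, 2)); after release of (1, 0, 0) the pool is (5, 0, 2)
  charlie cannot run: need (3, 3, 0) vs free (5, 0, 2) (insufficient res2)
  delta cannot run: need (5, 2, 1) vs free (5, 0, 2) (insufficient res2)
  echo cannot run: need (1, 1, 0) vs free (5, 0, 2) (insufficient res2)
  bravo cannot run: need (5, 2, 0) vs free (5, 0, 2) (insufficient res2)
  alpha cannot run: need (2, 4, 1) vs free (5, 0, 2) (insufficient res2)
Permanently blocked: charlie, delta, echo, bravo and alpha.


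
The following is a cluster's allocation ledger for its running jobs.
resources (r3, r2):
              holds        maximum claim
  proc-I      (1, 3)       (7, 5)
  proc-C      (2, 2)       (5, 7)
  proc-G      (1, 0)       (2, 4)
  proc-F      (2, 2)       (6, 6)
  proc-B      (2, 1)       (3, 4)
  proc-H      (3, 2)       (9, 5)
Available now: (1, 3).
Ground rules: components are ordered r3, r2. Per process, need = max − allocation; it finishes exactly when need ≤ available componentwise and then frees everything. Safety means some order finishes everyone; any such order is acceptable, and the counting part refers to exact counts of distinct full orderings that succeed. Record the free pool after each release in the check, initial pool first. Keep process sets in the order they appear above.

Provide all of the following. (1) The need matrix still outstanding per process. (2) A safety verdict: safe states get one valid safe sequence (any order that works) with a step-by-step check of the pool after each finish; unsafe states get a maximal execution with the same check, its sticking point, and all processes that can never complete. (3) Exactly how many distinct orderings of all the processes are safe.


(1) Need matrix, components ordered r3, r2:
  proc-I: (6, 2)
  proc-C: (3, 5)
  proc-G: (1, 4)
  proc-F: (4, 4)
  proc-B: (1, 3)
  proc-H: (6, 3)
(2) The state is SAFE; one workable sequence: proc-B, proc-G, proc-F, proc-I, proc-H, proc-C.
Key observation: reading the order forward, proc-B is the first process whose need (1, 3) meets the free pool (1, 3) exactly on a resource it requests.
Walking it through:
  pool = (1, 3)
  run proc-B (needs (1, 3), free (1, 3)); after release of (2, 1) the pool is (3, 4)
  run proc-G (needs (1, 4), free (3, 4)); after release of (1, 0) the pool is (4, 4)
  run proc-F (needs (4, 4), free (4, 4)); after release of (2, 2) the pool is (6, 6)
  run proc-I (needs (6, 2), free (6, 6)); after release of (1, 3) the pool is (7, 9)
  run proc-H (needs (6, 3), free (7, 9)); after release of (3, 2) the pool is (10, 11)
  run proc-C (needs (3, 5), free (10, 11)); after release of (2, 2) the pool is (12, 13)
(3) Exactly 6 of the possible complete orderings are safe sequences.


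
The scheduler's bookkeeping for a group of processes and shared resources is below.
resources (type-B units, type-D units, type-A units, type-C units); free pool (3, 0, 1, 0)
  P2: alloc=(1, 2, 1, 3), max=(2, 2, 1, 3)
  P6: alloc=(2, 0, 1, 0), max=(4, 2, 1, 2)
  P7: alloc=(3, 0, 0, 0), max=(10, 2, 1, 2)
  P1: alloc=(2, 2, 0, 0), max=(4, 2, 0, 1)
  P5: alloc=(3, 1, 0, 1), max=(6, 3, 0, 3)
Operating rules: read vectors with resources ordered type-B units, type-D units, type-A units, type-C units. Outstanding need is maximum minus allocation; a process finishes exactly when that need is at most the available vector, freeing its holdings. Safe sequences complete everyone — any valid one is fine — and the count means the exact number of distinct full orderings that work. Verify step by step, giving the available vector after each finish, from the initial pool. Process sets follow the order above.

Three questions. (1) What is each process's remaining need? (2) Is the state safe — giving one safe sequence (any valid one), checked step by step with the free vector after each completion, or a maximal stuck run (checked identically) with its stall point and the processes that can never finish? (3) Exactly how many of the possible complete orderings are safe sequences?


(1) Need matrix, components ordered type-B units, type-D units, type-A units, type-C units:
  P2: (1, 0, 0, 0)
  P6: (2, 2, 0, 2)
  P7: (7, 2, 1, 2)
  P1: (2, 0, 0, 1)
  P5: (3, 2, 0, 2)
(2) SAFE. One safe sequence: P2, P6, P5, P7, P1.
Key observation: P6 marks the first exact bind of the order: its need (2, 2, 0, 2) fits the free (4, 2, 2, 3) with zero slack on a requested resource.
Step-by-step check:
  pool = (3, 0, 1, 0)
  P2: need (1, 0, 0, 0) fits (3, 0, 1, 0); releases (1, 2, 1, 3), pool now (4, 2, 2, 3)
  P6: need (2, 2, 0, 2) fits (4, 2, 2, 3); releases (2, 0, 1, 0), pool now (6, 2, 3, 3)
  P5: need (3, 2, 0, 2) fits (6, 2, 3, 3); releases (3, 1, 0, 1), pool now (9, 3, 3, 4)
  P7: need (7, 2, 1, 2) fits (9, 3, 3, 4); releases (3, 0, 0, 0), pool now (12, 3, 3, 4)
  P1: need (2, 0, 0, 1) fits (12, 3, 3, 4); releases (2, 2, 0, 0), pool now (14, 5, 3, 4)
(3) Exactly 14 of the possible complete orderings are safe sequences.


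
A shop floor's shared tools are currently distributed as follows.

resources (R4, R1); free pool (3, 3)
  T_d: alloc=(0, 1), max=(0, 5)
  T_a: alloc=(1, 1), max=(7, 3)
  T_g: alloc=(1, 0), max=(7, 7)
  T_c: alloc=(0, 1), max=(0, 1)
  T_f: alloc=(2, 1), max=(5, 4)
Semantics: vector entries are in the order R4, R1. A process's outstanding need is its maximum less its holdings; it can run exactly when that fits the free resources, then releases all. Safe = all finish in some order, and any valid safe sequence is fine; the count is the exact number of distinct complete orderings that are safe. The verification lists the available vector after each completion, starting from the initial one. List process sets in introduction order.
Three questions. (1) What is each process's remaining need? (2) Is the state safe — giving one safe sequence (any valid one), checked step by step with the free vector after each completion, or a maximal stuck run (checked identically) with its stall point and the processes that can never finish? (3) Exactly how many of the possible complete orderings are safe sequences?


(1) Remaining need (order R4, R1):
  T_d: (0, 4)
  T_a: (6, 2)
  T_g: (6, 7)
  T_c: (0, 0)
  T_f: (3, 3)
(2) UNSAFE — no complete ordering exists.
Key observation: after T_c, T_d, T_f complete, (5, 6) is the best the pool ever gets, yet each leftover process wants more R4.
The run T_c, T_d, T_f cannot be extended any further. Check, step by step:
  pool = (3, 3)
  T_c: need (0, 0) fits (3, 3); releases (0, 1), pool now (3, 4)
  T_d: need (0, 4) fits (3, 4); releases (0, 1), pool now (3, 5)
  T_f: need (3, 3) fits (3, 5); releases (2, 1), pool now (5, 6)
  T_a cannot run: need (6, 2) vs free (5, 6) (insufficient R4)
  T_g cannot run: need (6, 7) vs free (5, 6) (insufficient R4 and R1)
Permanently blocked: T_a and T_g.
(3) Precisely 0 of the possible complete orderings are safe sequences.


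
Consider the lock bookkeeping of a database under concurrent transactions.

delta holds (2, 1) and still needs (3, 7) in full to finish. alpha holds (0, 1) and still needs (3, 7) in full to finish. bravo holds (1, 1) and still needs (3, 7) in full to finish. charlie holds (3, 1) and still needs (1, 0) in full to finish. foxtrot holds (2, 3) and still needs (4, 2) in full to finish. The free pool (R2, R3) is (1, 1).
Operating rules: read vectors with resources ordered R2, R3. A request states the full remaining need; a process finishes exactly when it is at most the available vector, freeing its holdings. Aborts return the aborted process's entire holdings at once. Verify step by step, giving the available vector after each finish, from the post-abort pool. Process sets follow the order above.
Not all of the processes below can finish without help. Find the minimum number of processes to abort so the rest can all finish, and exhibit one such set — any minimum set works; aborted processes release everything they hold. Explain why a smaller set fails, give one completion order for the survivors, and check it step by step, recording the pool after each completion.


Minimum abort set: alpha and bravo.
Key observation: delta was stuck for good until alpha and bravo gave back (1, 2); in the order shown it finishes at step 3.
No one abort is enough; case by case: delta alone leaves alpha blocked (short on R3); alpha alone leaves delta blocked (short on R3); bravo alone leaves delta blocked (short on R3); charlie alone leaves delta blocked (short on R3); foxtrot alone leaves delta blocked (short on R3).
The survivors complete as charlie, foxtrot, delta. Step-by-step check (starting from the post-abort pool):
  pool = (2, 3)
  run charlie (needs (1, 0), free (2, 3)); after release of (3, 1) the pool is (5, 4)
  run foxtrot (needs (4, 2), free (5, 4)); after release of (2, 3) the pool is (7, 7)
  run delta (needs (3, 7), free (7, 7)); after release of (2, 1) the pool is (9, 8)


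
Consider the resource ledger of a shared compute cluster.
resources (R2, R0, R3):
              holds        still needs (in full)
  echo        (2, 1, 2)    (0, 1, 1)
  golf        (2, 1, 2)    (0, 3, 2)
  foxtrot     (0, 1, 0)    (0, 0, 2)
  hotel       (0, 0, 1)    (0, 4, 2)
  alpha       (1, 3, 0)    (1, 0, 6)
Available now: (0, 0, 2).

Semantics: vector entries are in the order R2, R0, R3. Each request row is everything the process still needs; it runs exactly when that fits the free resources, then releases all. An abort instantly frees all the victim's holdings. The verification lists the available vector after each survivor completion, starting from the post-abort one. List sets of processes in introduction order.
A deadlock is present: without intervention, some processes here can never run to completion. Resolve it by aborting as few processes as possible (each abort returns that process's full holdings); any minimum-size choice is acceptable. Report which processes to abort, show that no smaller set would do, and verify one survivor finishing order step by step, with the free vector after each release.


The answer: abort golf.
Key observation: alpha could never have finished before the abort; with (2, 1, 2) returned by golf, it fits at step 2.
Minimality: the empty abort set fails — the state is deadlocked as it stands.
One survivor order: echo, alpha, hotel, foxtrot. Walking it through (post-abort pool first):
  pool = (2, 1, 4)
  echo needs (0, 1, 1) <= (2, 1, 4) -> finishes; pool += (2, 1, 2) = (4, 2, 6)
  alpha needs (1, 0, 6) <= (4, 2, 6) -> finishes; pool += (1, 3, 0) = (5, 5, 6)
  hotel needs (0, 4, 2) <= (5, 5, 6) -> finishes; pool += (0, 0, 1) = (5, 5, 7)
  foxtrot needs (0, 0, 2) <= (5, 5, 7) -> finishes; pool += (0, 1, 0) = (5, 6, 7)


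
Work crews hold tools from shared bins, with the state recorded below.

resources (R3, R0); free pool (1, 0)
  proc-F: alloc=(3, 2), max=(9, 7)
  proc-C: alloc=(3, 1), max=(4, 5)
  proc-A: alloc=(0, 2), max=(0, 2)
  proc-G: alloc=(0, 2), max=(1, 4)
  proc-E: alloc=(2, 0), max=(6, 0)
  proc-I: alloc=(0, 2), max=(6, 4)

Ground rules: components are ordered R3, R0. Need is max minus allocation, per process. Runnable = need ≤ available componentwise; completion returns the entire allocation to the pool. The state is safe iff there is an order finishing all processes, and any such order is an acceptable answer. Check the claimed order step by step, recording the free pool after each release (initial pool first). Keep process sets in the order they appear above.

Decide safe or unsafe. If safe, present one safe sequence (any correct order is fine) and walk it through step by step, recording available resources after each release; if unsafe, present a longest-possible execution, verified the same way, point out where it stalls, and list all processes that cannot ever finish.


The state is SAFE; one workable sequence: proc-A, proc-G, proc-C, proc-E, proc-I, proc-F.
Key observation: proc-G marks the first exact bind of the order: its need (1, 2) fits the free (1, 2) with zero slack on a requested resource.
Verifying each step:
  pool = (1, 0)
  proc-A: need (0, 0) fits (1, 0); releases (0, 2), pool now (1, 2)
  proc-G: need (1, 2) fits (1, 2); releases (0, 2), pool now (1, 4)
  proc-C: need (1, 4) fits (1, 4); releases (3, 1), pool now (4, 5)
  proc-E: need (4, 0) fits (4, 5); releases (2, 0), pool now (6, 5)
  proc-I: need (6, 2) fits (6, 5); releases (0, 2), pool now (6, 7)
  proc-F: need (6, 5) fits (6, 7); releases (3, 2), pool now (9, 9)


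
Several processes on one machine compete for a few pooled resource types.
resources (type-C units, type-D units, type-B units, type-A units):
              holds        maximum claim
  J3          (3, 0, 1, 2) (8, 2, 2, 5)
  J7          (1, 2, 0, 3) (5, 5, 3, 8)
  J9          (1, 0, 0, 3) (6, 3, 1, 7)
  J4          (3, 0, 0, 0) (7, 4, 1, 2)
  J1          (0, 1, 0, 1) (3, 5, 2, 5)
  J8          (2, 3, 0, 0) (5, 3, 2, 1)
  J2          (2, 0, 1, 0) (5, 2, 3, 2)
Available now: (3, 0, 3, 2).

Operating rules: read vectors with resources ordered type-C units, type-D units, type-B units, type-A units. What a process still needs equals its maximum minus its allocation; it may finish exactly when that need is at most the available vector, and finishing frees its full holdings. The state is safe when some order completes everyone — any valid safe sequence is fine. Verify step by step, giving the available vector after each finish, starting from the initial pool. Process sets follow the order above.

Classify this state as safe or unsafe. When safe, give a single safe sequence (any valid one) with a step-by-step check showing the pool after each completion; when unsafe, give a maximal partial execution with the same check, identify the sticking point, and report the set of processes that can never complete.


UNSAFE — no complete ordering exists.
Key observation: after J8, J2 the pool peaks at (7, 3, 4, 2), and each blocked process is short somewhere: J3 on type-A units; J7 on type-A units; J9 on type-A units; J4 on type-D units; J1 on type-D units, type-A units.
A maximal execution: J8, J2 — then nothing else fits. Walking it through:
  pool = (3, 0, 3, 2)
  J8: need (3, 0, 2, 1) fits (3, 0, 3, 2); releases (2, 3, 0, 0), pool now (5, 3, 3, 2)
  J2: need (3, 2, 2, 2) fits (5, 3, 3, 2); releases (2, 0, 1, 0), pool now (7, 3, 4, 2)
  J3 cannot run: need (5, 2, 1, 3) vs free (7, 3, 4, 2) (insufficient type-A units)
  J7 cannot run: need (4, 3, 3, 5) vs free (7, 3, 4, 2) (insufficient type-A units)
  J9 cannot run: need (5, 3, 1, 4) vs free (7, 3, 4, 2) (insufficient type-A units)
  J4 cannot run: need (4, 4, 1, 2) vs free (7, 3, 4, 2) (insufficient type-D units)
  J1 cannot run: need (3, 4, 2, 4) vs free (7, 3, 4, 2) (insufficient type-D units and type-A units)
Permanently blocked: J3, J7, J9, J4 and J1.


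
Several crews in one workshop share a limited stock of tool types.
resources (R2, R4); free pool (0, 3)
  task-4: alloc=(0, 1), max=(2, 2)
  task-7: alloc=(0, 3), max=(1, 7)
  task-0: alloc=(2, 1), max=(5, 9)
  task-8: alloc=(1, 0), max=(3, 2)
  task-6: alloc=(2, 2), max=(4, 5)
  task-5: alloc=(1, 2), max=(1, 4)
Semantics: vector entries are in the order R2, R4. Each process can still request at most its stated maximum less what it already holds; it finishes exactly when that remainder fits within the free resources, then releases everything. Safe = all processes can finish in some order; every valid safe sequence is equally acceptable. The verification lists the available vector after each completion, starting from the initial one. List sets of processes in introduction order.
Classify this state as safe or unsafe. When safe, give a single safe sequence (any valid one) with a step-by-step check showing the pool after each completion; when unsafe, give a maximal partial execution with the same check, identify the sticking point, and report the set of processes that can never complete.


UNSAFE — no complete ordering exists.
Key observation: R2 is the bottleneck — with task-5, task-7 done the pool holds (1, 8), short of every remaining need.
A maximal execution: task-5, task-7 — then nothing else fits. Verifying each step:
  pool = (0, 3)
  task-5: need (0, 2) fits (0, 3); releases (1, 2), pool now (1, 5)
  task-7: need (1, 4) fits (1, 5); releases (0, 3), pool now (1, 8)
  task-4 cannot run: need (2, 1) vs free (1, 8) (insufficient R2)
  task-0 cannot run: need (3, 8) vs free (1, 8) (insufficient R2)
  task-8 cannot run: need (2, 2) vs free (1, 8) (insufficient R2)
  task-6 cannot run: need (2, 3) vs free (1, 8) (insufficient R2)
Permanently blocked: task-4, task-0, task-8 and task-6.


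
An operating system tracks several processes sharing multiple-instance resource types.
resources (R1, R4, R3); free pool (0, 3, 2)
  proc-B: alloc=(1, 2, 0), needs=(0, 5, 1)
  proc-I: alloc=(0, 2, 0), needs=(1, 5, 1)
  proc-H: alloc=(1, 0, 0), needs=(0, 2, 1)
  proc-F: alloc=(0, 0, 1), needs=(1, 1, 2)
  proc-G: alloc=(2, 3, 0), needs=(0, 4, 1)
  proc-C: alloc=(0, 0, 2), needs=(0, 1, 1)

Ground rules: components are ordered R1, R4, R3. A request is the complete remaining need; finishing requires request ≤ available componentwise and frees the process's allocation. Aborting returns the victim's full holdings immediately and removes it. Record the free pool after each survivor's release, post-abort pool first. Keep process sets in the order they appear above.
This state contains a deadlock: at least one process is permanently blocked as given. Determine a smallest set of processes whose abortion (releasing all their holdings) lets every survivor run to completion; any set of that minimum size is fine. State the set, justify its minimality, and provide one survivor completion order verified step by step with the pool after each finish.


Minimum abort set: proc-G.
Key observation: proc-I could never have finished before the abort; with (2, 3, 0) returned by proc-G, it fits at step 2.
Why nothing smaller works: aborting no one leaves the state deadlocked as given.
The survivors complete as proc-F, proc-I, proc-B, proc-C, proc-H. Verifying each step (starting from the post-abort pool):
  pool = (2, 6, 2)
  run proc-F (needs (1, 1, 2), free (2, 6, 2)); after release of (0, 0, 1) the pool is (2, 6, 3)
  run proc-I (needs (1, 5, 1), free (2, 6, 3)); after release of (0, 2, 0) the pool is (2, 8, 3)
  run proc-B (needs (0, 5, 1), free (2, 8, 3)); after release of (1, 2, 0) the pool is (3, 10, 3)
  run proc-C (needs (0, 1, 1), free (3, 10, 3)); after release of (0, 0, 2) the pool is (3, 10, 5)
  run proc-H (needs (0, 2, 1), free (3, 10, 5)); after release of (1, 0, 0) the pool is (4, 10, 5)


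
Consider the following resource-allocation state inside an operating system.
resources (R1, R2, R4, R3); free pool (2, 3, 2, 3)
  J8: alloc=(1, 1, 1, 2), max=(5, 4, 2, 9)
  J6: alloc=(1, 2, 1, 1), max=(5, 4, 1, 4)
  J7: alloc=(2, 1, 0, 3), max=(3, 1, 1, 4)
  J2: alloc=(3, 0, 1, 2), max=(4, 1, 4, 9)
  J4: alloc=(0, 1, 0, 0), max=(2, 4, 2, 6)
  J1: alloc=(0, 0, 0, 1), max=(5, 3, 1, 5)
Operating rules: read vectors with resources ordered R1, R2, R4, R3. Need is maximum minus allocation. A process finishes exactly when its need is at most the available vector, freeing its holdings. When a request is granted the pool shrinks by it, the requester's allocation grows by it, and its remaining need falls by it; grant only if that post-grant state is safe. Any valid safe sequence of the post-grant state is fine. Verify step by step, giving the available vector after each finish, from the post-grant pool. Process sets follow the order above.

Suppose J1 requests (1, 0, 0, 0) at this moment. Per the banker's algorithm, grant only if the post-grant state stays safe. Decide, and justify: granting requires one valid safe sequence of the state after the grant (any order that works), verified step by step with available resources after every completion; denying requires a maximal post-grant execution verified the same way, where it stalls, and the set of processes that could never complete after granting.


DENY: after the grant no complete ordering would exist.
Key observation: after J7, J4 the pool peaks at (3, 5, 2, 6), and each blocked process is short somewhere: J8 on R1, R3; J6 on R1; J2 on R4, R3; J1 on R1.
Pretend the grant happened; the run J7, J4 goes as far as possible. Step-by-step check:
  pool = (1, 3, 2, 3)
  J7: need (1, 0, 1, 1) fits (1, 3, 2, 3); releases (2, 1, 0, 3), pool now (3, 4, 2, 6)
  J4: need (2, 3, 2, 6) fits (3, 4, 2, 6); releases (0, 1, 0, 0), pool now (3, 5, 2, 6)
  J8 still needs (4, 3, 1, 7) but only (3, 5, 2, 6) is free — short on R1 and R3
  J6 still needs (4, 2, 0, 3) but only (3, 5, 2, 6) is free — short on R1
  J2 still needs (1, 1, 3, 7) but only (3, 5, 2, 6) is free — short on R4 and R3
  J1 still needs (4, 3, 1, 4) but only (3, 5, 2, 6) is free — short on R1
Post-grant, the permanently blocked set is J8, J6, J2 and J1.
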